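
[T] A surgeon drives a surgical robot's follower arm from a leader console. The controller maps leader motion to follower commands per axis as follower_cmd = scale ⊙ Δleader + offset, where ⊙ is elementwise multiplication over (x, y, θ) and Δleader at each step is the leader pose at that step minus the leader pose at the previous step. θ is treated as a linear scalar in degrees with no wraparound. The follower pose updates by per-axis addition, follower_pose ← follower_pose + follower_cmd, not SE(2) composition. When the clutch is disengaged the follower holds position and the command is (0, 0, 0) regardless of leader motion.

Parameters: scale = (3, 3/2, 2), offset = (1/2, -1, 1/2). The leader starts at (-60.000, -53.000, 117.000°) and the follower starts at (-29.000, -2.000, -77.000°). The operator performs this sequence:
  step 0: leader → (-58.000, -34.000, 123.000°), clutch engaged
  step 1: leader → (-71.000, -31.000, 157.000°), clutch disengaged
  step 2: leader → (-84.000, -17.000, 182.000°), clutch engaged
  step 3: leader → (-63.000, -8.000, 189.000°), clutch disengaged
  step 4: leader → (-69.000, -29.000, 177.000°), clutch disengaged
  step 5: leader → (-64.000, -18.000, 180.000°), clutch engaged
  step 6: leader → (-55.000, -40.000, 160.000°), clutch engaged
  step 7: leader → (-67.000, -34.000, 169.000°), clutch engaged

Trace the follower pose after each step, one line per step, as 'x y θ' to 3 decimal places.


-22.500 25.500 -64.500
-22.500 25.500 -64.500
-61.000 45.500 -14.000
-61.000 45.500 -14.000
-61.000 45.500 -14.000
-45.500 61.000 -7.500
-18.000 27.000 -47.000
-53.500 35.000 -28.500

step 0: Δleader=(2.000, 19.000, 6.000°), engaged; cmd=(6.500, 27.500, 12.500°) → follower=(-22.500, 25.500, -64.500°)
step 1: Δleader=(-13.000, 3.000, 34.000°), disengaged; cmd=(0,0,0) → follower holds at (-22.500, 25.500, -64.500°)
step 2: Δleader=(-13.000, 14.000, 25.000°), engaged; cmd=(-38.500, 20.000, 50.500°) → follower=(-61.000, 45.500, -14.000°)
step 3: Δleader=(21.000, 9.000, 7.000°), disengaged; cmd=(0,0,0) → follower holds at (-61.000, 45.500, -14.000°)
step 4: Δleader=(-6.000, -21.000, -12.000°), disengaged; cmd=(0,0,0) → follower holds at (-61.000, 45.500, -14.000°)
step 5: Δleader=(5.000, 11.000, 3.000°), engaged; cmd=(15.500, 15.500, 6.500°) → follower=(-45.500, 61.000, -7.500°)
step 6: Δleader=(9.000, -22.000, -20.000°), engaged; cmd=(27.500, -34.000, -39.500°) → follower=(-18.000, 27.000, -47.000°)
step 7: Δleader=(-12.000, 6.000, 9.000°), engaged; cmd=(-35.500, 8.000, 18.500°) → follower=(-53.500, 35.000, -28.500°)


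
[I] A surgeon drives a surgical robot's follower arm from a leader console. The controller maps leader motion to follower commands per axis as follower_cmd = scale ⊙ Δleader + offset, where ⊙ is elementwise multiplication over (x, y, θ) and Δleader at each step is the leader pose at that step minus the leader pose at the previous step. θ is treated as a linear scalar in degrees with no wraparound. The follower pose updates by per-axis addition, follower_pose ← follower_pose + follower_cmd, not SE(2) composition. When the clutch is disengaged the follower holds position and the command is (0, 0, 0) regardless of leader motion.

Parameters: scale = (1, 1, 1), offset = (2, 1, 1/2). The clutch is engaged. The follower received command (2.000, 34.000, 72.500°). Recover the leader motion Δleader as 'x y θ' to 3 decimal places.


0.000 33.000 72.000

axis x: (2.000 − 2) / (1) = 0.000
axis y: (34.000 − 1) / (1) = 33.000
axis θ: (72.500 − 1/2) / (1) = 72.000


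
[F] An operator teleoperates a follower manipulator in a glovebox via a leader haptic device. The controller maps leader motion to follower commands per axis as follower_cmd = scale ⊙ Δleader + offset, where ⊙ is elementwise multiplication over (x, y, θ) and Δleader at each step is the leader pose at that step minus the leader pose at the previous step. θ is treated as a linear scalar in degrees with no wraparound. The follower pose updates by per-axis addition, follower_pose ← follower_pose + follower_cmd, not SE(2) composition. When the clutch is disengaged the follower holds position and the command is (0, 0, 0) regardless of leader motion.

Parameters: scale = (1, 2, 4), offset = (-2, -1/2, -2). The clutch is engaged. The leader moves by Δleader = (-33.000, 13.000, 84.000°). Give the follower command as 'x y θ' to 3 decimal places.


axis x: 1·-33.000 + -2 = -35.000
axis y: 2·13.000 + -1/2 = 25.500
axis θ: 4·84.000 + -2 = 334.000

-35.000 25.500 334.000


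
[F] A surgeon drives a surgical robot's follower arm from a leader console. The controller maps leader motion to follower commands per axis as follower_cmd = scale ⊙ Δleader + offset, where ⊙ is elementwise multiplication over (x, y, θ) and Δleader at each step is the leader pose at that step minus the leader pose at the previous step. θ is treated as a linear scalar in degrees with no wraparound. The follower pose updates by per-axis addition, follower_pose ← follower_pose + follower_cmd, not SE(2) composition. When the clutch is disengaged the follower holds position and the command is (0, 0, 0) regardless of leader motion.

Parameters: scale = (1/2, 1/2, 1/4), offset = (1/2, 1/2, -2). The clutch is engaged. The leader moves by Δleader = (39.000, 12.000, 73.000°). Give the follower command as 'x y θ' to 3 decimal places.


axis x: 1/2·39.000 + 1/2 = 20.000
axis y: 1/2·12.000 + 1/2 = 6.500
axis θ: 1/4·73.000 + -2 = 16.250

20.000 6.500 16.250


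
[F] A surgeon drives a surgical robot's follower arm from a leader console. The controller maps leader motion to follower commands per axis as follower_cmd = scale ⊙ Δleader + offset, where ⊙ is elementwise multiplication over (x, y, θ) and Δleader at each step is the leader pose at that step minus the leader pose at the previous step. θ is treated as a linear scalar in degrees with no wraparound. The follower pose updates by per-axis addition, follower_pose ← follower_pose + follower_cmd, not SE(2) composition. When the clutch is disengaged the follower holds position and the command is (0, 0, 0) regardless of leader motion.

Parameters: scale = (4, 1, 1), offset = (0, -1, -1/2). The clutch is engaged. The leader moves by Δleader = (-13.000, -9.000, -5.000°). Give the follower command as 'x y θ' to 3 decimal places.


-52.000 -10.000 -5.500

axis x: 4·-13.000 + 0 = -52.000
axis y: 1·-9.000 + -1 = -10.000
axis θ: 1·-5.000 + -1/2 = -5.500


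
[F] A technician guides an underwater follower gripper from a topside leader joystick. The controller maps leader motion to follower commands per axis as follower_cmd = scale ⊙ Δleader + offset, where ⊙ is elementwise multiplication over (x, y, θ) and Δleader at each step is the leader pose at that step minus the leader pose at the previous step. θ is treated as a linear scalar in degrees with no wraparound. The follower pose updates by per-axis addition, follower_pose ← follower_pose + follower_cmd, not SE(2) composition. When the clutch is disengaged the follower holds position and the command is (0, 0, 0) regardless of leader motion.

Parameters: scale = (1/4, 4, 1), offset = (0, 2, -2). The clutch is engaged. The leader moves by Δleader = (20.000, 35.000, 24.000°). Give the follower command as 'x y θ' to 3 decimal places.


axis x: 1/4·20.000 + 0 = 5.000
axis y: 4·35.000 + 2 = 142.000
axis θ: 1·24.000 + -2 = 22.000

5.000 142.000 22.000


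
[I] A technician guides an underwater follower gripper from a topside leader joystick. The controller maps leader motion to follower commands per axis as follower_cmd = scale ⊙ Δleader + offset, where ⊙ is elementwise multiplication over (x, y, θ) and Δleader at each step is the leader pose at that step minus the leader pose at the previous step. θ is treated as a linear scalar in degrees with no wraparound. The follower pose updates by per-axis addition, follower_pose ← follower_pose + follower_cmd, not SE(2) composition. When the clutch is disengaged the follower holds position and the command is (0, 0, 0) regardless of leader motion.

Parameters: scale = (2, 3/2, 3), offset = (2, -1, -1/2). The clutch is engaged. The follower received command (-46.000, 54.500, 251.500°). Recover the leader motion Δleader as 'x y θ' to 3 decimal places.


axis x: (-46.000 − 2) / (2) = -24.000
axis y: (54.500 − -1) / (3/2) = 37.000
axis θ: (251.500 − -1/2) / (3) = 84.000

-24.000 37.000 84.000


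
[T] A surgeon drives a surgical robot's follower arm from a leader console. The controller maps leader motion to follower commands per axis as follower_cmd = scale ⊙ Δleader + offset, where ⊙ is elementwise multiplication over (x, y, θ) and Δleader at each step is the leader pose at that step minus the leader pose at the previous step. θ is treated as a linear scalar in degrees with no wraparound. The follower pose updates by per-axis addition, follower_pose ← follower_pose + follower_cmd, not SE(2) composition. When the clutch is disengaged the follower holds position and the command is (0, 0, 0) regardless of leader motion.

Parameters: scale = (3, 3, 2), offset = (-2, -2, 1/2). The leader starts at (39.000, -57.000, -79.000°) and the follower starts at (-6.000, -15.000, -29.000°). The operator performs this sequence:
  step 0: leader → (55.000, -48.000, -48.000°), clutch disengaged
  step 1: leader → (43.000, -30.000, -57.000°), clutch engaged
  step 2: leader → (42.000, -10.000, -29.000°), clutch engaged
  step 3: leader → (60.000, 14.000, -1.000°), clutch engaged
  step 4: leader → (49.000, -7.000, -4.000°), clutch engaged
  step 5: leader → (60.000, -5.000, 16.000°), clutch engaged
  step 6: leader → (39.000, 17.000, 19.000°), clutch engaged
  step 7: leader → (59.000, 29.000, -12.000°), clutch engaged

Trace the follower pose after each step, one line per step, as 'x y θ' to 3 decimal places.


step 0: Δleader=(16.000, 9.000, 31.000°), disengaged; cmd=(0,0,0) → follower holds at (-6.000, -15.000, -29.000°)
step 1: Δleader=(-12.000, 18.000, -9.000°), engaged; cmd=(-38.000, 52.000, -17.500°) → follower=(-44.000, 37.000, -46.500°)
step 2: Δleader=(-1.000, 20.000, 28.000°), engaged; cmd=(-5.000, 58.000, 56.500°) → follower=(-49.000, 95.000, 10.000°)
step 3: Δleader=(18.000, 24.000, 28.000°), engaged; cmd=(52.000, 70.000, 56.500°) → follower=(3.000, 165.000, 66.500°)
step 4: Δleader=(-11.000, -21.000, -3.000°), engaged; cmd=(-35.000, -65.000, -5.500°) → follower=(-32.000, 100.000, 61.000°)
step 5: Δleader=(11.000, 2.000, 20.000°), engaged; cmd=(31.000, 4.000, 40.500°) → follower=(-1.000, 104.000, 101.500°)
step 6: Δleader=(-21.000, 22.000, 3.000°), engaged; cmd=(-65.000, 64.000, 6.500°) → follower=(-66.000, 168.000, 108.000°)
step 7: Δleader=(20.000, 12.000, -31.000°), engaged; cmd=(58.000, 34.000, -61.500°) → follower=(-8.000, 202.000, 46.500°)

-6.000 -15.000 -29.000
-44.000 37.000 -46.500
-49.000 95.000 10.000
3.000 165.000 66.500
-32.000 100.000 61.000
-1.000 104.000 101.500
-66.000 168.000 108.000
-8.000 202.000 46.500


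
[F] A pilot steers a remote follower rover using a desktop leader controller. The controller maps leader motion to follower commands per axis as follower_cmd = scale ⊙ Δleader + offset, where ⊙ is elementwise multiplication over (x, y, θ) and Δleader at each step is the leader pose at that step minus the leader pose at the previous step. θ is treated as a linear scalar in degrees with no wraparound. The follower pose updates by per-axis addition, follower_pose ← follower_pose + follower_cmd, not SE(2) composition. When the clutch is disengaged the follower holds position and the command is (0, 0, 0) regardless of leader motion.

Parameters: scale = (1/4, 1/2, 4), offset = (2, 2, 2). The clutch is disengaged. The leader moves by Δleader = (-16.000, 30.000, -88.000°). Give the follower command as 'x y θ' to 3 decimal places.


0.000 0.000 0.000

clutch disengaged → follower holds; cmd = (0, 0, 0)


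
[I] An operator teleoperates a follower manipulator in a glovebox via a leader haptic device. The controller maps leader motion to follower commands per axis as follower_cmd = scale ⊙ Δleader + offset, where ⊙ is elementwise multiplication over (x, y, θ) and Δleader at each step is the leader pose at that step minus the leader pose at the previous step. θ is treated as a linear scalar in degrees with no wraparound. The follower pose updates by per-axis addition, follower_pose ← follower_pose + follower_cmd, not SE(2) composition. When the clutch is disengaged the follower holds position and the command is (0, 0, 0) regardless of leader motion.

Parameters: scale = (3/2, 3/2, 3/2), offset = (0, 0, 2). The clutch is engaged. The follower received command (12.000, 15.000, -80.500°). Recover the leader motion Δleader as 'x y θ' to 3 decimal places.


8.000 10.000 -55.000

axis x: (12.000 − 0) / (3/2) = 8.000
axis y: (15.000 − 0) / (3/2) = 10.000
axis θ: (-80.500 − 2) / (3/2) = -55.000


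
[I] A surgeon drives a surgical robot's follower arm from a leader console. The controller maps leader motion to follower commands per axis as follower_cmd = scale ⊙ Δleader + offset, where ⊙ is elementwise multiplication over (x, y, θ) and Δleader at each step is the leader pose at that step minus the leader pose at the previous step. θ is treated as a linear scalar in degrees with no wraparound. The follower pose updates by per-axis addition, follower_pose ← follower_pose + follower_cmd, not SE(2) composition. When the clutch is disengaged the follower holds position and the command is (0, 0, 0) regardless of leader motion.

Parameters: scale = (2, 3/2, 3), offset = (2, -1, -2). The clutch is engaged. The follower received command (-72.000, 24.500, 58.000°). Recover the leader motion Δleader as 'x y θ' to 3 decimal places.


-37.000 17.000 20.000

axis x: (-72.000 − 2) / (2) = -37.000
axis y: (24.500 − -1) / (3/2) = 17.000
axis θ: (58.000 − -2) / (3) = 20.000


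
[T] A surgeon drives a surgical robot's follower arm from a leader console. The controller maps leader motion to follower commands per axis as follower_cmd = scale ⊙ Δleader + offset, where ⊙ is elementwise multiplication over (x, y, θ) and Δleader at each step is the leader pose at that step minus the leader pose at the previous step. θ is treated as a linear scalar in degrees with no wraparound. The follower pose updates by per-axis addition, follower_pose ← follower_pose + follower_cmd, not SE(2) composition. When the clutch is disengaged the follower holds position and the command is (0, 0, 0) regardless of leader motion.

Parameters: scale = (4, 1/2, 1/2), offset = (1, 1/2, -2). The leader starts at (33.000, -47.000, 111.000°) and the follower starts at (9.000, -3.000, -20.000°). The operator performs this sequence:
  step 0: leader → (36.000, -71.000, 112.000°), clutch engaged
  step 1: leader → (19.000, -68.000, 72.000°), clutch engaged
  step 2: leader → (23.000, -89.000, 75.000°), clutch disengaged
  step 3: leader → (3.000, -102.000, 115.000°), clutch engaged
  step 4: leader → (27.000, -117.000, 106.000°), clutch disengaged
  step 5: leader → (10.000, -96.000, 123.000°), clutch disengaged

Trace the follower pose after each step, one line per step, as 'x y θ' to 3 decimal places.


22.000 -14.500 -21.500
-45.000 -12.500 -43.500
-45.000 -12.500 -43.500
-124.000 -18.500 -25.500
-124.000 -18.500 -25.500
-124.000 -18.500 -25.500

step 0: Δleader=(3.000, -24.000, 1.000°), engaged; cmd=(13.000, -11.500, -1.500°) → follower=(22.000, -14.500, -21.500°)
step 1: Δleader=(-17.000, 3.000, -40.000°), engaged; cmd=(-67.000, 2.000, -22.000°) → follower=(-45.000, -12.500, -43.500°)
step 2: Δleader=(4.000, -21.000, 3.000°), disengaged; cmd=(0,0,0) → follower holds at (-45.000, -12.500, -43.500°)
step 3: Δleader=(-20.000, -13.000, 40.000°), engaged; cmd=(-79.000, -6.000, 18.000°) → follower=(-124.000, -18.500, -25.500°)
step 4: Δleader=(24.000, -15.000, -9.000°), disengaged; cmd=(0,0,0) → follower holds at (-124.000, -18.500, -25.500°)
step 5: Δleader=(-17.000, 21.000, 17.000°), disengaged; cmd=(0,0,0) → follower holds at (-124.000, -18.500, -25.500°)


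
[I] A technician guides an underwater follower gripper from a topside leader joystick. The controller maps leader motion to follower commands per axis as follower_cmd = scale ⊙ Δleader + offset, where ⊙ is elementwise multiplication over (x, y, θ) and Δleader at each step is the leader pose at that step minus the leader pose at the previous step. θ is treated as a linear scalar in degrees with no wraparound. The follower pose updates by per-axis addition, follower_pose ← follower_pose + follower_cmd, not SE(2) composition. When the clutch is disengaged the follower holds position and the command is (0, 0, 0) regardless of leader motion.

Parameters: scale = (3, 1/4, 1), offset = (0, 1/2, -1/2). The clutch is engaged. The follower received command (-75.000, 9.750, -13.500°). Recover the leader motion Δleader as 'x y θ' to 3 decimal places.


-25.000 37.000 -13.000

axis x: (-75.000 − 0) / (3) = -25.000
axis y: (9.750 − 1/2) / (1/4) = 37.000
axis θ: (-13.500 − -1/2) / (1) = -13.000


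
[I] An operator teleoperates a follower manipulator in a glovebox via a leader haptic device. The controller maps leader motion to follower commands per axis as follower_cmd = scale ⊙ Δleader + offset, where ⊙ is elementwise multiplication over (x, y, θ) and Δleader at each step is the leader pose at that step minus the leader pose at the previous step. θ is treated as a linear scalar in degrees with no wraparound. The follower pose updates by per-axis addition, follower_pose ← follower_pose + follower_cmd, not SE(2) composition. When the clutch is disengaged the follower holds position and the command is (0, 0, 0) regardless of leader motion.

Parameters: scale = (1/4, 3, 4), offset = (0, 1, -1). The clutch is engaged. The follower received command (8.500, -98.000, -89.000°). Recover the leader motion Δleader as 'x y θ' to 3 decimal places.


34.000 -33.000 -22.000

axis x: (8.500 − 0) / (1/4) = 34.000
axis y: (-98.000 − 1) / (3) = -33.000
axis θ: (-89.000 − -1) / (4) = -22.000


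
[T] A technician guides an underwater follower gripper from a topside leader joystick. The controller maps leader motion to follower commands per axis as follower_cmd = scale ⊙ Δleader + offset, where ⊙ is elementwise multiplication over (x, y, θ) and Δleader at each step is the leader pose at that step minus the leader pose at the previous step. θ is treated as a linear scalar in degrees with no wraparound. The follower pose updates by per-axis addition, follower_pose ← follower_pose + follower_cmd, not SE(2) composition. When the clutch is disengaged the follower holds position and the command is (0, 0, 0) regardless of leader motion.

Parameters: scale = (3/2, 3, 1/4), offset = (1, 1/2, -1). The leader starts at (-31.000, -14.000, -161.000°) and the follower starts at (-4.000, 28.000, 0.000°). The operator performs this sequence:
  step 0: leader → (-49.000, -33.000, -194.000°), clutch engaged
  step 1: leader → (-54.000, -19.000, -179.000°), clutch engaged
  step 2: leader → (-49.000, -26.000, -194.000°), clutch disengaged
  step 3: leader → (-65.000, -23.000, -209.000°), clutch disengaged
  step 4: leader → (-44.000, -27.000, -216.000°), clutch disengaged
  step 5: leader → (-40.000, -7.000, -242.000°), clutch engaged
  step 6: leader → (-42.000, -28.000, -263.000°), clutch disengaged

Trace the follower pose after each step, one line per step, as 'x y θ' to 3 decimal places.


step 0: Δleader=(-18.000, -19.000, -33.000°), engaged; cmd=(-26.000, -56.500, -9.250°) → follower=(-30.000, -28.500, -9.250°)
step 1: Δleader=(-5.000, 14.000, 15.000°), engaged; cmd=(-6.500, 42.500, 2.750°) → follower=(-36.500, 14.000, -6.500°)
step 2: Δleader=(5.000, -7.000, -15.000°), disengaged; cmd=(0,0,0) → follower holds at (-36.500, 14.000, -6.500°)
step 3: Δleader=(-16.000, 3.000, -15.000°), disengaged; cmd=(0,0,0) → follower holds at (-36.500, 14.000, -6.500°)
step 4: Δleader=(21.000, -4.000, -7.000°), disengaged; cmd=(0,0,0) → follower holds at (-36.500, 14.000, -6.500°)
step 5: Δleader=(4.000, 20.000, -26.000°), engaged; cmd=(7.000, 60.500, -7.500°) → follower=(-29.500, 74.500, -14.000°)
step 6: Δleader=(-2.000, -21.000, -21.000°), disengaged; cmd=(0,0,0) → follower holds at (-29.500, 74.500, -14.000°)

-30.000 -28.500 -9.250
-36.500 14.000 -6.500
-36.500 14.000 -6.500
-36.500 14.000 -6.500
-36.500 14.000 -6.500
-29.500 74.500 -14.000
-29.500 74.500 -14.000


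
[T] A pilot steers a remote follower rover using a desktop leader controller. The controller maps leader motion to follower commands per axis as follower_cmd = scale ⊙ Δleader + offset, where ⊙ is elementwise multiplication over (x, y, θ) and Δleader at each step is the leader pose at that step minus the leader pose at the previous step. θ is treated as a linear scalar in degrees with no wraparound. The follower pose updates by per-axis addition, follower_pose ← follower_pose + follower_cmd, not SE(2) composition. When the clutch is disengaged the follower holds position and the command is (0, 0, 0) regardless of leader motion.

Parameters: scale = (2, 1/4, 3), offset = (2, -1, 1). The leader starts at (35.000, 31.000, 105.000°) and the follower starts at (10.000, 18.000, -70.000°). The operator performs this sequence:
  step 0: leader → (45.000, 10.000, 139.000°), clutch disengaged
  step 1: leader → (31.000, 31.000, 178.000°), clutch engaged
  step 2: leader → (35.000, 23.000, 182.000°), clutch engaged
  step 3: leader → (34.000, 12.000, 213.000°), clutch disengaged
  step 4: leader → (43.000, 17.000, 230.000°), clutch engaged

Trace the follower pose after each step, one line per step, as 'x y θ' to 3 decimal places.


10.000 18.000 -70.000
-16.000 22.250 48.000
-6.000 19.250 61.000
-6.000 19.250 61.000
14.000 19.500 113.000

step 0: Δleader=(10.000, -21.000, 34.000°), disengaged; cmd=(0,0,0) → follower holds at (10.000, 18.000, -70.000°)
step 1: Δleader=(-14.000, 21.000, 39.000°), engaged; cmd=(-26.000, 4.250, 118.000°) → follower=(-16.000, 22.250, 48.000°)
step 2: Δleader=(4.000, -8.000, 4.000°), engaged; cmd=(10.000, -3.000, 13.000°) → follower=(-6.000, 19.250, 61.000°)
step 3: Δleader=(-1.000, -11.000, 31.000°), disengaged; cmd=(0,0,0) → follower holds at (-6.000, 19.250, 61.000°)
step 4: Δleader=(9.000, 5.000, 17.000°), engaged; cmd=(20.000, 0.250, 52.000°) → follower=(14.000, 19.500, 113.000°)


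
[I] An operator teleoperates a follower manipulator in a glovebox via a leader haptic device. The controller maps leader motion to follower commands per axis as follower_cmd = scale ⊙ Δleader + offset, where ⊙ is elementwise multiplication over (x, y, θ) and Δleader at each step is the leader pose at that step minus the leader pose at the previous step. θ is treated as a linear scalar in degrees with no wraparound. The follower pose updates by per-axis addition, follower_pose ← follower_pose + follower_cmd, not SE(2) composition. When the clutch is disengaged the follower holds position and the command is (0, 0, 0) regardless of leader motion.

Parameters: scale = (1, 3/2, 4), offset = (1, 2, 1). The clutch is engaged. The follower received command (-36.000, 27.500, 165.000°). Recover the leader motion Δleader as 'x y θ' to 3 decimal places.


-37.000 17.000 41.000

axis x: (-36.000 − 1) / (1) = -37.000
axis y: (27.500 − 2) / (3/2) = 17.000
axis θ: (165.000 − 1) / (4) = 41.000


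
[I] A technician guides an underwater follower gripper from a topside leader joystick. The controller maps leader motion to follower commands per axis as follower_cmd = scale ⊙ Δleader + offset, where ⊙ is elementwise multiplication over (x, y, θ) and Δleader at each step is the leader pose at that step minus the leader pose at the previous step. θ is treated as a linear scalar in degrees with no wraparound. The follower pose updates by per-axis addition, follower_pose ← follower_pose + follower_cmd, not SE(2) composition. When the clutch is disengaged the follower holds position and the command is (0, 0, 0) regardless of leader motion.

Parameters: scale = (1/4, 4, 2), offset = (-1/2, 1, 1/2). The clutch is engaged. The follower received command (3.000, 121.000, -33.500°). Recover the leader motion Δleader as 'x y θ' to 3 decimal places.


axis x: (3.000 − -1/2) / (1/4) = 14.000
axis y: (121.000 − 1) / (4) = 30.000
axis θ: (-33.500 − 1/2) / (2) = -17.000

14.000 30.000 -17.000


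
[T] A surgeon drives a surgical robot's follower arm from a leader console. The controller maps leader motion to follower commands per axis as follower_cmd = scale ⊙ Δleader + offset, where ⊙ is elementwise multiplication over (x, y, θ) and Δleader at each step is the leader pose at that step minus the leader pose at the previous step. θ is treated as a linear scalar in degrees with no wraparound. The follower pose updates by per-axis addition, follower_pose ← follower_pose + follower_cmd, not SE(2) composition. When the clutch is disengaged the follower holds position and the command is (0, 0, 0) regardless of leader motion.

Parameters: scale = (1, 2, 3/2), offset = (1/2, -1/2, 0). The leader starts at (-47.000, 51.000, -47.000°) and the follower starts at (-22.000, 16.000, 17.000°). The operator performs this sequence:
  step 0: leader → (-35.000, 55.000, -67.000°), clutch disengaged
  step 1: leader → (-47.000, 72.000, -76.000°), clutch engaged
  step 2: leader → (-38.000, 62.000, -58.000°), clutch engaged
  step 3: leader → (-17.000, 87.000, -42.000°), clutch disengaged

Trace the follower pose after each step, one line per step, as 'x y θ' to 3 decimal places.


-22.000 16.000 17.000
-33.500 49.500 3.500
-24.000 29.000 30.500
-24.000 29.000 30.500

step 0: Δleader=(12.000, 4.000, -20.000°), disengaged; cmd=(0,0,0) → follower holds at (-22.000, 16.000, 17.000°)
step 1: Δleader=(-12.000, 17.000, -9.000°), engaged; cmd=(-11.500, 33.500, -13.500°) → follower=(-33.500, 49.500, 3.500°)
step 2: Δleader=(9.000, -10.000, 18.000°), engaged; cmd=(9.500, -20.500, 27.000°) → follower=(-24.000, 29.000, 30.500°)
step 3: Δleader=(21.000, 25.000, 16.000°), disengaged; cmd=(0,0,0) → follower holds at (-24.000, 29.000, 30.500°)


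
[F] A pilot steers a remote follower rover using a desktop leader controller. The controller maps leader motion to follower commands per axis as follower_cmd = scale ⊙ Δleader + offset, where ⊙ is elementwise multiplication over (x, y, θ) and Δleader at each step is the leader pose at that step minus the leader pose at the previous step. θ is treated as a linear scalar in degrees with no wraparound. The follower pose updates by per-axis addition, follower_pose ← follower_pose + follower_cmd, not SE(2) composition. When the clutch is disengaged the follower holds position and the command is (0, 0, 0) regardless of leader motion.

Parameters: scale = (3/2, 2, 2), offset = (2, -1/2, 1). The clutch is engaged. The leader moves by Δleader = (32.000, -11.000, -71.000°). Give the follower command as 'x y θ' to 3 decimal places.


axis x: 3/2·32.000 + 2 = 50.000
axis y: 2·-11.000 + -1/2 = -22.500
axis θ: 2·-71.000 + 1 = -141.000

50.000 -22.500 -141.000


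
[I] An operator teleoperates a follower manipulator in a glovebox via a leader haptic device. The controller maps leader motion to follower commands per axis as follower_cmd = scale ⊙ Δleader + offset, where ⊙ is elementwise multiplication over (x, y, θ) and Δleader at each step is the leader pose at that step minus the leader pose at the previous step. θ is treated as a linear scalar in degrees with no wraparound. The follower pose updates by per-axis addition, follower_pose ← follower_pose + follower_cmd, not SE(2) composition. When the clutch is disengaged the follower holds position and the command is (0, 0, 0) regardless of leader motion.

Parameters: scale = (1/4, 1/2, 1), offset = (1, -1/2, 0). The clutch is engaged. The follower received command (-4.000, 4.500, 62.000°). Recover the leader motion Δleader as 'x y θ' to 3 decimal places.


-20.000 10.000 62.000

axis x: (-4.000 − 1) / (1/4) = -20.000
axis y: (4.500 − -1/2) / (1/2) = 10.000
axis θ: (62.000 − 0) / (1) = 62.000


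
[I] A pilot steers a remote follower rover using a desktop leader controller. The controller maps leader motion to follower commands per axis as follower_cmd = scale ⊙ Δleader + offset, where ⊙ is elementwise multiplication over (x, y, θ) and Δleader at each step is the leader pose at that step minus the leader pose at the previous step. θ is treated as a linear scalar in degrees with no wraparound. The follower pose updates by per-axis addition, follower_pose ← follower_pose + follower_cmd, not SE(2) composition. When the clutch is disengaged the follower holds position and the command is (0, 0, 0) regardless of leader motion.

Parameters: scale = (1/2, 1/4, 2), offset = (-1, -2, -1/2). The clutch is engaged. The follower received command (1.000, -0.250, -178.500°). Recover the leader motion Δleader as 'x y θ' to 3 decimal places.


4.000 7.000 -89.000

axis x: (1.000 − -1) / (1/2) = 4.000
axis y: (-0.250 − -2) / (1/4) = 7.000
axis θ: (-178.500 − -1/2) / (2) = -89.000


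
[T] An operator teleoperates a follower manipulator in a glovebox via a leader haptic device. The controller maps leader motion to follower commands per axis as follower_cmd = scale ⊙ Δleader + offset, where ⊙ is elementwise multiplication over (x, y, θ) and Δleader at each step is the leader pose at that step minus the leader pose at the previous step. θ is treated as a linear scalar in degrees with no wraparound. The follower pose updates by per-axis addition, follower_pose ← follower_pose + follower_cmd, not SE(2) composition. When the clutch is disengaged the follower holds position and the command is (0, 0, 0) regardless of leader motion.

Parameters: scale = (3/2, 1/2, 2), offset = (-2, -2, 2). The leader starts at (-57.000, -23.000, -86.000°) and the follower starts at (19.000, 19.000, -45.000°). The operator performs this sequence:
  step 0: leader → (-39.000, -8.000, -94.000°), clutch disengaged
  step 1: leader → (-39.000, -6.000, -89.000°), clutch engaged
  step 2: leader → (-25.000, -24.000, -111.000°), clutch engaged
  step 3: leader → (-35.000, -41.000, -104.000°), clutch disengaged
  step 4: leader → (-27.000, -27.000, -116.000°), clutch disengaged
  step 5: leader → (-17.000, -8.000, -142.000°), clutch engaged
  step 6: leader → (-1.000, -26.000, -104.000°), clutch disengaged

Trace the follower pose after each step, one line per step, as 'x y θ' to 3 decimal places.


step 0: Δleader=(18.000, 15.000, -8.000°), disengaged; cmd=(0,0,0) → follower holds at (19.000, 19.000, -45.000°)
step 1: Δleader=(0.000, 2.000, 5.000°), engaged; cmd=(-2.000, -1.000, 12.000°) → follower=(17.000, 18.000, -33.000°)
step 2: Δleader=(14.000, -18.000, -22.000°), engaged; cmd=(19.000, -11.000, -42.000°) → follower=(36.000, 7.000, -75.000°)
step 3: Δleader=(-10.000, -17.000, 7.000°), disengaged; cmd=(0,0,0) → follower holds at (36.000, 7.000, -75.000°)
step 4: Δleader=(8.000, 14.000, -12.000°), disengaged; cmd=(0,0,0) → follower holds at (36.000, 7.000, -75.000°)
step 5: Δleader=(10.000, 19.000, -26.000°), engaged; cmd=(13.000, 7.500, -50.000°) → follower=(49.000, 14.500, -125.000°)
step 6: Δleader=(16.000, -18.000, 38.000°), disengaged; cmd=(0,0,0) → follower holds at (49.000, 14.500, -125.000°)

19.000 19.000 -45.000
17.000 18.000 -33.000
36.000 7.000 -75.000
36.000 7.000 -75.000
36.000 7.000 -75.000
49.000 14.500 -125.000
49.000 14.500 -125.000


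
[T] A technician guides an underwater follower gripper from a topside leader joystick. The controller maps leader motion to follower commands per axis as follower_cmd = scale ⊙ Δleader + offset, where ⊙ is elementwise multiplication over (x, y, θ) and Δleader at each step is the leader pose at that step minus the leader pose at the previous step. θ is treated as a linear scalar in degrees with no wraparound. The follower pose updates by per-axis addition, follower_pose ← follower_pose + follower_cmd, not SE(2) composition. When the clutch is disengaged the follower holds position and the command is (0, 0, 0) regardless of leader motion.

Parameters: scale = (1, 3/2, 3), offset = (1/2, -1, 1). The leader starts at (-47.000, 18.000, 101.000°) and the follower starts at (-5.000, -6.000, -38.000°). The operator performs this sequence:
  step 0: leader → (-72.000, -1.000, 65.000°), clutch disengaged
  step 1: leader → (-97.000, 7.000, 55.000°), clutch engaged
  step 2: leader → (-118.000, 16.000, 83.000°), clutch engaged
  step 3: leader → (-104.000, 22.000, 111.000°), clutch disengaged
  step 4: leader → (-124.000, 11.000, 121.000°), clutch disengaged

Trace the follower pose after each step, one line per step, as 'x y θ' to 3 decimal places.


-5.000 -6.000 -38.000
-29.500 5.000 -67.000
-50.000 17.500 18.000
-50.000 17.500 18.000
-50.000 17.500 18.000

step 0: Δleader=(-25.000, -19.000, -36.000°), disengaged; cmd=(0,0,0) → follower holds at (-5.000, -6.000, -38.000°)
step 1: Δleader=(-25.000, 8.000, -10.000°), engaged; cmd=(-24.500, 11.000, -29.000°) → follower=(-29.500, 5.000, -67.000°)
step 2: Δleader=(-21.000, 9.000, 28.000°), engaged; cmd=(-20.500, 12.500, 85.000°) → follower=(-50.000, 17.500, 18.000°)
step 3: Δleader=(14.000, 6.000, 28.000°), disengaged; cmd=(0,0,0) → follower holds at (-50.000, 17.500, 18.000°)
step 4: Δleader=(-20.000, -11.000, 10.000°), disengaged; cmd=(0,0,0) → follower holds at (-50.000, 17.500, 18.000°)


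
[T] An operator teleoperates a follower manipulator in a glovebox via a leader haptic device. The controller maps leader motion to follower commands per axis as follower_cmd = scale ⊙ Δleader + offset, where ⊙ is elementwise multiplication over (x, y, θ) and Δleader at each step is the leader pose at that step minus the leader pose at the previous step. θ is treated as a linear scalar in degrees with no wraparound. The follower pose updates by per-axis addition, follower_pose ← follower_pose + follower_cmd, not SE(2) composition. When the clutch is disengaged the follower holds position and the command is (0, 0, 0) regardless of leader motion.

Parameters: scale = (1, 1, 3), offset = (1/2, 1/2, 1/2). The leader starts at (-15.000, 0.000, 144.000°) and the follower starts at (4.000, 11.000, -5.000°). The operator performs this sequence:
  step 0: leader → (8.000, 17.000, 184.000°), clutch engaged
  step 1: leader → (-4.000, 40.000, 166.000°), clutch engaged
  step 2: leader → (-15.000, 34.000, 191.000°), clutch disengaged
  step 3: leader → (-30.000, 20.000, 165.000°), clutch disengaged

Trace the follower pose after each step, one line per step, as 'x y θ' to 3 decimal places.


step 0: Δleader=(23.000, 17.000, 40.000°), engaged; cmd=(23.500, 17.500, 120.500°) → follower=(27.500, 28.500, 115.500°)
step 1: Δleader=(-12.000, 23.000, -18.000°), engaged; cmd=(-11.500, 23.500, -53.500°) → follower=(16.000, 52.000, 62.000°)
step 2: Δleader=(-11.000, -6.000, 25.000°), disengaged; cmd=(0,0,0) → follower holds at (16.000, 52.000, 62.000°)
step 3: Δleader=(-15.000, -14.000, -26.000°), disengaged; cmd=(0,0,0) → follower holds at (16.000, 52.000, 62.000°)

27.500 28.500 115.500
16.000 52.000 62.000
16.000 52.000 62.000
16.000 52.000 62.000


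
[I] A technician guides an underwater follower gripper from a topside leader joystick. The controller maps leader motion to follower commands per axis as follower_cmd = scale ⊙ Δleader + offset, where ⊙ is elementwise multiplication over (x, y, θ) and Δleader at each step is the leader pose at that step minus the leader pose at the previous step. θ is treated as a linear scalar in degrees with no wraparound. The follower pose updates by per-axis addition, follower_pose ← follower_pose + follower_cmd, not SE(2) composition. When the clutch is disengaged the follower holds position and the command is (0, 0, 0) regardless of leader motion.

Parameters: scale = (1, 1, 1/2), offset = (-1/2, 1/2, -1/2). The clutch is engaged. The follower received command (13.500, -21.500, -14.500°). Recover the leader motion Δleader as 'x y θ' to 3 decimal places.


axis x: (13.500 − -1/2) / (1) = 14.000
axis y: (-21.500 − 1/2) / (1) = -22.000
axis θ: (-14.500 − -1/2) / (1/2) = -28.000

14.000 -22.000 -28.000


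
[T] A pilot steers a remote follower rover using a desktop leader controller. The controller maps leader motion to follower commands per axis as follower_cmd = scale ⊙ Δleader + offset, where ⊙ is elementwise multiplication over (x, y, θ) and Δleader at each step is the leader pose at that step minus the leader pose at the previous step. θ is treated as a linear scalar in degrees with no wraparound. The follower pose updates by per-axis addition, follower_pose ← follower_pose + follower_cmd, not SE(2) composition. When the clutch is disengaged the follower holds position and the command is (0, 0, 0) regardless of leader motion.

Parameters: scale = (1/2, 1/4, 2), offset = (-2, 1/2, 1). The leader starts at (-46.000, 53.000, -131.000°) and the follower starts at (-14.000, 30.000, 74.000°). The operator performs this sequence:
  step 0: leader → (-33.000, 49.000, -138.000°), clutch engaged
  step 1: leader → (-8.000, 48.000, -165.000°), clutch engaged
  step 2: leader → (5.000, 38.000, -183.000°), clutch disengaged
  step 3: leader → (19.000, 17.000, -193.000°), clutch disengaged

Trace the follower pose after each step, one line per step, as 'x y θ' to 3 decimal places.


-9.500 29.500 61.000
1.000 29.750 8.000
1.000 29.750 8.000
1.000 29.750 8.000

step 0: Δleader=(13.000, -4.000, -7.000°), engaged; cmd=(4.500, -0.500, -13.000°) → follower=(-9.500, 29.500, 61.000°)
step 1: Δleader=(25.000, -1.000, -27.000°), engaged; cmd=(10.500, 0.250, -53.000°) → follower=(1.000, 29.750, 8.000°)
step 2: Δleader=(13.000, -10.000, -18.000°), disengaged; cmd=(0,0,0) → follower holds at (1.000, 29.750, 8.000°)
step 3: Δleader=(14.000, -21.000, -10.000°), disengaged; cmd=(0,0,0) → follower holds at (1.000, 29.750, 8.000°)


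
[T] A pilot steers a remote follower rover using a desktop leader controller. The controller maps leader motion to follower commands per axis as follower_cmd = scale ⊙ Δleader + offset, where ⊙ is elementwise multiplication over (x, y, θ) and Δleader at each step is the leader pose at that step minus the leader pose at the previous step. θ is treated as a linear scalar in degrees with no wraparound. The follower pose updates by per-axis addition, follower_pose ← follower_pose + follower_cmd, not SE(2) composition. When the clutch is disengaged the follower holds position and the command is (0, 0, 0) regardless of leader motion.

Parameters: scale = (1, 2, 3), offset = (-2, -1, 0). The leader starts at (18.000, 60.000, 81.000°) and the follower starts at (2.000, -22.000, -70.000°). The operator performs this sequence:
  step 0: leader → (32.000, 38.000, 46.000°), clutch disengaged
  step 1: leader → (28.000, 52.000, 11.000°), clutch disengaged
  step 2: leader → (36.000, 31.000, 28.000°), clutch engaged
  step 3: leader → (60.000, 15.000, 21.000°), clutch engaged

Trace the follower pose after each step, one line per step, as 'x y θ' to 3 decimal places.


step 0: Δleader=(14.000, -22.000, -35.000°), disengaged; cmd=(0,0,0) → follower holds at (2.000, -22.000, -70.000°)
step 1: Δleader=(-4.000, 14.000, -35.000°), disengaged; cmd=(0,0,0) → follower holds at (2.000, -22.000, -70.000°)
step 2: Δleader=(8.000, -21.000, 17.000°), engaged; cmd=(6.000, -43.000, 51.000°) → follower=(8.000, -65.000, -19.000°)
step 3: Δleader=(24.000, -16.000, -7.000°), engaged; cmd=(22.000, -33.000, -21.000°) → follower=(30.000, -98.000, -40.000°)

2.000 -22.000 -70.000
2.000 -22.000 -70.000
8.000 -65.000 -19.000
30.000 -98.000 -40.000
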